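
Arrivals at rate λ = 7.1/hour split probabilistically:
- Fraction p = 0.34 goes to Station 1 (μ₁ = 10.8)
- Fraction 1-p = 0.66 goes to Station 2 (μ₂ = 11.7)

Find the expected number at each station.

Effective rates: λ₁ = 7.1×0.34 = 2.414, λ₂ = 7.1×0.66 = 4.686
Station 1: ρ₁ = 2.414/10.8 = 0.22352, L₁ = ρ₁/(1-ρ₁) = 0.22352/(1-0.22352) = 0.2879
Station 2: ρ₂ = 4.686/11.7 = 0.4005, L₂ = ρ₂/(1-ρ₂) = 0.4005/(1-0.4005) = 0.6681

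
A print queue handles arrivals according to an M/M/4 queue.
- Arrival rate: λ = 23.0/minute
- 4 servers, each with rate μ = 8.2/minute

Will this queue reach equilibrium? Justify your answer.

Stability requires ρ = λ/(cμ) < 1
ρ = 23.0/(4 × 8.2) = 23.0/32.80 = 0.7012
Since 0.7012 < 1, the system is STABLE.
The servers are busy 70.12% of the time.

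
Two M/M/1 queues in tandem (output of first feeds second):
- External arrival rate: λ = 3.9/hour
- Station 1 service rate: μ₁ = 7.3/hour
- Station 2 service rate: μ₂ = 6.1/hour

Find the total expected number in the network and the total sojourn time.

By Jackson's theorem, each station behaves as independent M/M/1.
Station 1: ρ₁ = 3.9/7.3 = 0.5342, L₁ = ρ₁/(1-ρ₁) = λ/(μ₁-λ) = 3.9/3.40 = 1.1471
Station 2: ρ₂ = 3.9/6.1 = 0.6393, L₂ = ρ₂/(1-ρ₂) = λ/(μ₂-λ) = 3.9/2.20 = 1.7727
Total: L = L₁ + L₂ = 1.1471 + 1.7727 = 2.9198
W = L/λ = 2.9198/3.9 = 0.7487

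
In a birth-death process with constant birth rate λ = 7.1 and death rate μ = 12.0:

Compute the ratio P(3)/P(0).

For constant rates: P(n)/P(0) = (λ/μ)^n
P(3)/P(0) = (7.1/12.0)^3 = 0.59167^3 = 0.2071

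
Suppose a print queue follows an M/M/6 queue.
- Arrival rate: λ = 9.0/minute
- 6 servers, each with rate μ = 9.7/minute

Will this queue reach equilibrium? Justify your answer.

Stability requires ρ = λ/(cμ) < 1
ρ = 9.0/(6 × 9.7) = 9.0/58.20 = 0.1546
Since 0.1546 < 1, the system is STABLE.
The servers are busy 15.46% of the time.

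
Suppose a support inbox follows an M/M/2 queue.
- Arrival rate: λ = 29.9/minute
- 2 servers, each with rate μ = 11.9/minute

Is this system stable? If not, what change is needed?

Stability requires ρ = λ/(cμ) < 1
ρ = 29.9/(2 × 11.9) = 29.9/23.80 = 1.2563
Since 1.2563 ≥ 1, the system is UNSTABLE.
Need c > λ/μ = 29.9/11.9 = 2.51.
Minimum servers needed: c = 3.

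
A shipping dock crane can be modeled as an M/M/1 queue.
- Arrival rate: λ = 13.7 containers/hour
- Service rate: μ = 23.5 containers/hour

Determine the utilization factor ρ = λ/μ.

Server utilization: ρ = λ/μ
ρ = 13.7/23.5 = 0.5830
The server is busy 58.30% of the time.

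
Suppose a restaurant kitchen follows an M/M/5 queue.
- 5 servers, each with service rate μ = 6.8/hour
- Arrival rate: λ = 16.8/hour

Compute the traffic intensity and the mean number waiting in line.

Traffic intensity: ρ = λ/(cμ) = 16.8/(5×6.8) = 0.4941
Since ρ = 0.4941 < 1, system is stable.
Offered load a = λ/μ = cρ = 16.8/6.8 = 2.4706
P₀ = [ Σₙ₌₀^4 aⁿ/n! + a^5/(5!(1-ρ)) ]⁻¹
Σ = a^0/0! + a^1/1! + a^2/2! + a^3/3! + a^4/4! = 1.0000 + 2.4706 + 3.0519 + 2.5133 + 1.5524 = 10.5882
a^5/(5!(1-ρ)) = 92.0453/(120 × 0.50588) = 1.5163
P₀ = 1/(10.5882 + 1.5163) = 0.08261
Lq = P₀·a^5·ρ / (5!(1-ρ)²) = 0.0826144 × 92.0453 × 0.494118 / (120 × 0.255917) = 0.1224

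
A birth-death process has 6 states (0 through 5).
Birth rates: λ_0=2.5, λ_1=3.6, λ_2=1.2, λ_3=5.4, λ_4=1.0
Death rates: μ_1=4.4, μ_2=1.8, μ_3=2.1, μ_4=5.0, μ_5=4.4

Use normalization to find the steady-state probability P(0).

Ratios P(n)/P(0) = (λ₀···λₙ₋₁)/(μ₁···μₙ):
P(1)/P(0) = (2.5)/(4.4) = 0.56818
P(2)/P(0) = (2.5×3.6)/(4.4×1.8) = 1.1364
P(3)/P(0) = (2.5×3.6×1.2)/(4.4×1.8×2.1) = 0.64935
P(4)/P(0) = (2.5×3.6×1.2×5.4)/(4.4×1.8×2.1×5.0) = 0.70130
P(5)/P(0) = (2.5×3.6×1.2×5.4×1.0)/(4.4×1.8×2.1×5.0×4.4) = 0.15939

Normalization: ∑ P(n) = 1
P(0) × (1.0000 + 0.56818 + 1.1364 + 0.64935 + 0.70130 + 0.15939) = 1
P(0) × 4.2146 = 1
P(0) = 1/4.2146 = 0.2373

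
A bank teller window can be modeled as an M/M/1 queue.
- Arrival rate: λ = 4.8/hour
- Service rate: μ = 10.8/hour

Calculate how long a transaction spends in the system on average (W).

First, compute utilization: ρ = λ/μ = 4.8/10.8 = 0.4444
For M/M/1: W = 1/(μ-λ)
W = 1/(10.8-4.8) = 1/6.00
W = 0.1667 hours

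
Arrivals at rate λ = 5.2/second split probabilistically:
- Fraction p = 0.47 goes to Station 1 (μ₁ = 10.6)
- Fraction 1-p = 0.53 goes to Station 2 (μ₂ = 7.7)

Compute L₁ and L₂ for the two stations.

Effective rates: λ₁ = 5.2×0.47 = 2.444, λ₂ = 5.2×0.53 = 2.756
Station 1: ρ₁ = 2.444/10.6 = 0.2306, L₁ = ρ₁/(1-ρ₁) = 0.2306/(1-0.2306) = 0.2997
Station 2: ρ₂ = 2.756/7.7 = 0.3579, L₂ = ρ₂/(1-ρ₂) = 0.3579/(1-0.3579) = 0.5574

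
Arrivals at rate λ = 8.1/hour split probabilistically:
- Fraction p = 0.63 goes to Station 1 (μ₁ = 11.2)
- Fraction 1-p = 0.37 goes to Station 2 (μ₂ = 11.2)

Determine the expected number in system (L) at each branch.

Effective rates: λ₁ = 8.1×0.63 = 5.103, λ₂ = 8.1×0.37 = 2.997
Station 1: ρ₁ = 5.103/11.2 = 0.45563, L₁ = ρ₁/(1-ρ₁) = 0.45563/(1-0.45563) = 0.8370
Station 2: ρ₂ = 2.997/11.2 = 0.2676, L₂ = ρ₂/(1-ρ₂) = 0.2676/(1-0.2676) = 0.3654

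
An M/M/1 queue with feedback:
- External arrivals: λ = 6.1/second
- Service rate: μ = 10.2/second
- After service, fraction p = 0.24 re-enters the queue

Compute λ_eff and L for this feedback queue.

Effective arrival rate: λ_eff = λ/(1-p) = 6.1/(1-0.24) = 6.1/0.76 = 8.02632
ρ = λ_eff/μ = 8.02632/10.2 = 0.786894
L = ρ/(1-ρ) = 0.786894/(1-0.786894) = 3.6925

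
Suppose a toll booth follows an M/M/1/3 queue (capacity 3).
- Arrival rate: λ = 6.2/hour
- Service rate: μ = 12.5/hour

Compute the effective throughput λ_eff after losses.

ρ = λ/μ = 6.2/12.5 = 0.4960
P₀ = (1-ρ)/(1-ρ^(K+1)) = (1-0.4960)/(1-0.4960^4) = 0.5040/0.9395 = 0.5365
P_K = P₀×ρ^K = 0.53647 × 0.4960^3 = 0.53647 × 0.12202 = 0.06546
λ_eff = λ(1-P_K) = 6.2 × (1 - 0.06546) = 6.2 × 0.93454 = 5.7941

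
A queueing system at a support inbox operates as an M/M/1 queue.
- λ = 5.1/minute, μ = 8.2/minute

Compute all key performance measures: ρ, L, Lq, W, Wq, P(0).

Step 1: ρ = λ/μ = 5.1/8.2 = 0.6220
Step 2: L = λ/(μ-λ) = 5.1/3.10 = 1.6452
Step 3: Lq = λ²/(μ(μ-λ)) = 26.01/(8.2×3.10) = 1.0232
Step 4: W = 1/(μ-λ) = 1/3.10 = 0.32258
Step 5: Wq = λ/(μ(μ-λ)) = 5.1/(8.2×3.10) = 0.2006
Step 6: P(0) = 1-ρ = 0.3780
Verify: L = λW = 5.1×0.32258 = 1.6452 ✔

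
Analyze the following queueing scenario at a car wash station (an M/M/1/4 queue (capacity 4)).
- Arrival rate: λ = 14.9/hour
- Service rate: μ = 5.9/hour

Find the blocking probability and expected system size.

ρ = λ/μ = 14.9/5.9 = 2.5254
P₀ = (1-ρ)/(1-ρ^(K+1)) = (1-2.5254)/(1-2.5254^5) = -1.5254/-101.7190 = 0.01500
P_K = P₀×ρ^K = 0.014996 × 2.5254^4 = 0.014996 × 40.6744 = 0.6100
Blocking probability P_4 = 0.6100 (61.00%)
L = ρ[1 - (K+1)ρ^K + Kρ^(K+1)] / [(1-ρ)(1-ρ^(K+1))]
L = 2.5254 × (1 - 5×40.6744 + 4×102.7190) / ((1 - 2.5254) × (1 - 102.7190)) = 3.3936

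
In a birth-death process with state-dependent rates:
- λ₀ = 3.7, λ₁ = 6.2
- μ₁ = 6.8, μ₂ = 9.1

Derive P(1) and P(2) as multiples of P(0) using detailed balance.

Balance equations:
State 0: λ₀P₀ = μ₁P₁ → P₁ = (λ₀/μ₁)P₀ = (3.7/6.8)P₀ = 0.5441P₀
State 1: P₂ = (λ₀λ₁)/(μ₁μ₂)P₀ = (3.7×6.2)/(6.8×9.1)P₀ = 0.3707P₀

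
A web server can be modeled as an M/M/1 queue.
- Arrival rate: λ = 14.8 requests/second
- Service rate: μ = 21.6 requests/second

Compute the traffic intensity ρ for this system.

Server utilization: ρ = λ/μ
ρ = 14.8/21.6 = 0.6852
The server is busy 68.52% of the time.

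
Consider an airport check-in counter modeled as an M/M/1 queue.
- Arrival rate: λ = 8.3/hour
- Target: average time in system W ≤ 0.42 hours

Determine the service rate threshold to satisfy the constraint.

For M/M/1: W = 1/(μ-λ)
Need W ≤ 0.42, so 1/(μ-λ) ≤ 0.42
μ - λ ≥ 1/0.42 = 2.3810
μ ≥ 8.3 + 2.3810 = 10.6810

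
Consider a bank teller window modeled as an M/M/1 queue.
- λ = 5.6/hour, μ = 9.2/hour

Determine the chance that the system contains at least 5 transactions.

ρ = λ/μ = 5.6/9.2 = 0.6087
P(N ≥ n) = ρⁿ
P(N ≥ 5) = 0.6087^5
P(N ≥ 5) = 0.08356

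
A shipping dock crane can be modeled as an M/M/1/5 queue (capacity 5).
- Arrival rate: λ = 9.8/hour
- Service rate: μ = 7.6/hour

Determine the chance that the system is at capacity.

ρ = λ/μ = 9.8/7.6 = 1.28947
P₀ = (1-ρ)/(1-ρ^(K+1)) = (1-1.28947)/(1-1.28947^6) = -0.28947/-3.5969 = 0.08048
P_K = P₀×ρ^K = 0.08048 × 1.28947^5 = 0.08048 × 3.5650 = 0.2869
Blocking probability = 28.69%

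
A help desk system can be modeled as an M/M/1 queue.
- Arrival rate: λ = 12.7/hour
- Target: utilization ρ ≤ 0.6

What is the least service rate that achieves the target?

ρ = λ/μ, so μ = λ/ρ
μ ≥ 12.7/0.6 = 21.1667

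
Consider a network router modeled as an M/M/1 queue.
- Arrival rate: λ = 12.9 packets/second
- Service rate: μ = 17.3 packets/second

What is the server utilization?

Server utilization: ρ = λ/μ
ρ = 12.9/17.3 = 0.7457
The server is busy 74.57% of the time.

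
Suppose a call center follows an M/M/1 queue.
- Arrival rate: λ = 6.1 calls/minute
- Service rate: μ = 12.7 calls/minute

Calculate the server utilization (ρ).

Server utilization: ρ = λ/μ
ρ = 6.1/12.7 = 0.4803
The server is busy 48.03% of the time.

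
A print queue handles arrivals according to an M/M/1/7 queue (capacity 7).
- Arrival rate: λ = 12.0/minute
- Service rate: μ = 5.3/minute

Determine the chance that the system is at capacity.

ρ = λ/μ = 12.0/5.3 = 2.26415
P₀ = (1-ρ)/(1-ρ^(K+1)) = (1-2.26415)/(1-2.26415^8) = -1.2641/-689.6238 = 0.001833
P_K = P₀×ρ^K = 0.001833 × 2.26415^7 = 0.001833 × 305.0257 = 0.5591
Blocking probability = 55.91%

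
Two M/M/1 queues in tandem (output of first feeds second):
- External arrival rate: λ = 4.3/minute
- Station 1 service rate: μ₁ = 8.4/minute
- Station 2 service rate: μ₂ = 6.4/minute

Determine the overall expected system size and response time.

By Jackson's theorem, each station behaves as independent M/M/1.
Station 1: ρ₁ = 4.3/8.4 = 0.5119, L₁ = ρ₁/(1-ρ₁) = λ/(μ₁-λ) = 4.3/4.10 = 1.0488
Station 2: ρ₂ = 4.3/6.4 = 0.6719, L₂ = ρ₂/(1-ρ₂) = λ/(μ₂-λ) = 4.3/2.10 = 2.0476
Total: L = L₁ + L₂ = 1.0488 + 2.0476 = 3.0964
W = L/λ = 3.0964/4.3 = 0.7201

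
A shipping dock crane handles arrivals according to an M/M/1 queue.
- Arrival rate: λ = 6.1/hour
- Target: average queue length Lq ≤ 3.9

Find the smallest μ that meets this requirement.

For M/M/1: Lq = λ²/(μ(μ-λ))
Need Lq ≤ 3.9, i.e. μ(μ-λ) ≥ λ²/3.9
μ² - 6.1μ - 37.21/3.9 ≥ 0  →  μ² - 6.1μ - 9.54103 ≥ 0
Quadratic formula (positive root): μ = [λ + √(λ² + 4×9.54103)]/2
Discriminant: 37.21 + 4×9.54103 = 75.3741, √75.3741 = 8.6818
μ ≥ (6.1 + 8.6818)/2 = 7.3909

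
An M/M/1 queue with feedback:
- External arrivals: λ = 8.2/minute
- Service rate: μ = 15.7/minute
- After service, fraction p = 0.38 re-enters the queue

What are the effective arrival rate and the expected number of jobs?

Effective arrival rate: λ_eff = λ/(1-p) = 8.2/(1-0.38) = 8.2/0.62 = 13.2258
ρ = λ_eff/μ = 13.2258/15.7 = 0.842408
L = ρ/(1-ρ) = 0.842408/(1-0.842408) = 5.3455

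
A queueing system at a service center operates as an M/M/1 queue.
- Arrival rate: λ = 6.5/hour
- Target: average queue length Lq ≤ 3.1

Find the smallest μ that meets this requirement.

For M/M/1: Lq = λ²/(μ(μ-λ))
Need Lq ≤ 3.1, i.e. μ(μ-λ) ≥ λ²/3.1
μ² - 6.5μ - 42.25/3.1 ≥ 0  →  μ² - 6.5μ - 13.62903 ≥ 0
Quadratic formula (positive root): μ = [λ + √(λ² + 4×13.62903)]/2
Discriminant: 42.25 + 4×13.62903 = 96.7661, √96.7661 = 9.8370
μ ≥ (6.5 + 9.8370)/2 = 8.1685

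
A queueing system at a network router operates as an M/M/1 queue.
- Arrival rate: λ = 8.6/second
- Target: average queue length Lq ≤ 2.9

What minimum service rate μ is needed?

For M/M/1: Lq = λ²/(μ(μ-λ))
Need Lq ≤ 2.9, i.e. μ(μ-λ) ≥ λ²/2.9
μ² - 8.6μ - 73.96/2.9 ≥ 0  →  μ² - 8.6μ - 25.50345 ≥ 0
Quadratic formula (positive root): μ = [λ + √(λ² + 4×25.50345)]/2
Discriminant: 73.96 + 4×25.50345 = 175.9738, √175.9738 = 13.26551
μ ≥ (8.6 + 13.26551)/2 = 10.9328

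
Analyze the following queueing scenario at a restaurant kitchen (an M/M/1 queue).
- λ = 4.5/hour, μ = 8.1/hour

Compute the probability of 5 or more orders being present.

ρ = λ/μ = 4.5/8.1 = 0.55556
P(N ≥ n) = ρⁿ
P(N ≥ 5) = 0.55556^5
P(N ≥ 5) = 0.05292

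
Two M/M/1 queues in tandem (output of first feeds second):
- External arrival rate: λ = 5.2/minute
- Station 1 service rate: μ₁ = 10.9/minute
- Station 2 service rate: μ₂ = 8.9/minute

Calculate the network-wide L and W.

By Jackson's theorem, each station behaves as independent M/M/1.
Station 1: ρ₁ = 5.2/10.9 = 0.4771, L₁ = ρ₁/(1-ρ₁) = λ/(μ₁-λ) = 5.2/5.70 = 0.9123
Station 2: ρ₂ = 5.2/8.9 = 0.5843, L₂ = ρ₂/(1-ρ₂) = λ/(μ₂-λ) = 5.2/3.70 = 1.4054
Total: L = L₁ + L₂ = 0.9123 + 1.4054 = 2.3177
W = L/λ = 2.3177/5.2 = 0.4457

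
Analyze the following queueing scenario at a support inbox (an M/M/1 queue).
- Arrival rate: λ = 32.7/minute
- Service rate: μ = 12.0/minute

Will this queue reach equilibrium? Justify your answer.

Stability requires ρ = λ/(cμ) < 1
ρ = 32.7/(1 × 12.0) = 32.7/12.00 = 2.7250
Since 2.7250 ≥ 1, the system is UNSTABLE.
Queue grows without bound. Need μ > λ = 32.7.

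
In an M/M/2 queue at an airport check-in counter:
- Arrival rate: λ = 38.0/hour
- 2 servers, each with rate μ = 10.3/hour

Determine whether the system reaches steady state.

Stability requires ρ = λ/(cμ) < 1
ρ = 38.0/(2 × 10.3) = 38.0/20.60 = 1.8447
Since 1.8447 ≥ 1, the system is UNSTABLE.
Need c > λ/μ = 38.0/10.3 = 3.69.
Minimum servers needed: c = 4.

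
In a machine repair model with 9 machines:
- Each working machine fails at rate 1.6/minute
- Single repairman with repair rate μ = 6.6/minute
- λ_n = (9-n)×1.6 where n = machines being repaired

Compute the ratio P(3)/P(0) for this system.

P(3)/P(0) = ∏_{i=0}^{3-1} λ_i/μ_{i+1}
= (9-0)×1.6/6.6 × (9-1)×1.6/6.6 × (9-2)×1.6/6.6
= 7.1806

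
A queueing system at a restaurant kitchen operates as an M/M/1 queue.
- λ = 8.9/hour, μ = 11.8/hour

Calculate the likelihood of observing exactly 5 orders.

ρ = λ/μ = 8.9/11.8 = 0.75424
P(n) = (1-ρ)ρⁿ
P(5) = (1-0.75424) × 0.75424^5
P(5) = 0.24576 × 0.24409
P(5) = 0.05999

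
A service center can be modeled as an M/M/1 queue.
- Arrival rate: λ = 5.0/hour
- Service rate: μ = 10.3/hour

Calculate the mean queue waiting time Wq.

First, compute utilization: ρ = λ/μ = 5.0/10.3 = 0.4854
For M/M/1: Wq = λ/(μ(μ-λ))
Wq = 5.0/(10.3 × (10.3-5.0))
Wq = 5.0/(10.3 × 5.30)
Wq = 0.09159 hours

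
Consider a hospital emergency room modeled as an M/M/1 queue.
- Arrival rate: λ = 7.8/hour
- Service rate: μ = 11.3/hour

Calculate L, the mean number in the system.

ρ = λ/μ = 7.8/11.3 = 0.6903
For M/M/1: L = λ/(μ-λ)
L = 7.8/(11.3-7.8) = 7.8/3.50
L = 2.2286 patients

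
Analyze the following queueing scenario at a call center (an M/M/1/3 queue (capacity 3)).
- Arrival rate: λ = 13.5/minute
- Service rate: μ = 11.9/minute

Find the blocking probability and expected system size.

ρ = λ/μ = 13.5/11.9 = 1.13445
P₀ = (1-ρ)/(1-ρ^(K+1)) = (1-1.13445)/(1-1.13445^4) = -0.13445/-0.65631 = 0.2049
P_K = P₀×ρ^K = 0.20486 × 1.13445^3 = 0.20486 × 1.4600 = 0.2991
Blocking probability P_3 = 0.2991 (29.91%)
L = ρ[1 - (K+1)ρ^K + Kρ^(K+1)] / [(1-ρ)(1-ρ^(K+1))]
L = 1.13445 × (1 - 4×1.46001 + 3×1.65631) / ((1 - 1.13445) × (1 - 1.65631)) = 1.6570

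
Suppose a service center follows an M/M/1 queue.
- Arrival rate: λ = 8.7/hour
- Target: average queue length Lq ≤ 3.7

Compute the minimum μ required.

For M/M/1: Lq = λ²/(μ(μ-λ))
Need Lq ≤ 3.7, i.e. μ(μ-λ) ≥ λ²/3.7
μ² - 8.7μ - 75.69/3.7 ≥ 0  →  μ² - 8.7μ - 20.45676 ≥ 0
Quadratic formula (positive root): μ = [λ + √(λ² + 4×20.45676)]/2
Discriminant: 75.69 + 4×20.45676 = 157.5170, √157.5170 = 12.5506
μ ≥ (8.7 + 12.5506)/2 = 10.6253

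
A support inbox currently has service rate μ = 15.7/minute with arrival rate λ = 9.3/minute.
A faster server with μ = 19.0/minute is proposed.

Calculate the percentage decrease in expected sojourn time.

System 1: ρ₁ = 9.3/15.7 = 0.5924, W₁ = 1/(15.7-9.3) = 0.15625
System 2: ρ₂ = 9.3/19.0 = 0.4895, W₂ = 1/(19.0-9.3) = 0.10309
Improvement: (W₁-W₂)/W₁ = (0.15625-0.10309)/0.15625 = 34.02%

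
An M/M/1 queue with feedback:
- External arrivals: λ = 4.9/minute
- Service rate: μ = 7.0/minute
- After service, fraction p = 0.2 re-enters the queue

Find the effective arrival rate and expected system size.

Effective arrival rate: λ_eff = λ/(1-p) = 4.9/(1-0.2) = 4.9/0.80 = 6.1250
ρ = λ_eff/μ = 6.1250/7.0 = 0.8750
L = ρ/(1-ρ) = 0.8750/(1-0.8750) = 7.0000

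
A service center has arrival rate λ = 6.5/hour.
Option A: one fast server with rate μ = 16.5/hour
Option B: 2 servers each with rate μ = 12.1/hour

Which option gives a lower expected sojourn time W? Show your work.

Option A: single server μ = 16.5 (M/M/1)
  ρ_A = 6.5/16.5 = 0.3939
  W_A = 1/(μ-λ) = 1/(16.5-6.5) = 1/10.00 = 0.1000

Option B: 2 servers μ = 12.1 (M/M/2)
  ρ_B = λ/(cμ) = 6.5/(2×12.1) = 0.2686
  Offered load a = λ/μ = cρ = 6.5/12.1 = 0.5372
  P₀ = [ Σₙ₌₀^1 aⁿ/n! + a^2/(2!(1-ρ)) ]⁻¹
  Σ = a^0/0! + a^1/1! = 1.0000 + 0.5372 = 1.5372
  a^2/(2!(1-ρ)) = 0.2886/(2 × 0.7314) = 0.1973
  P₀ = 1/(1.5372 + 0.1973) = 0.5765
  Lq = P₀·a^2·ρ / (2!(1-ρ)²) = 0.5765 × 0.2886 × 0.2686 / (2 × 0.5350) = 0.04177
  Wq_B = Lq/λ = 0.04177/6.5 = 0.006426
  W_B = Wq_B + 1/μ = 0.006426 + 0.08264 = 0.08907

Since W_B = 0.08907 < W_A = 0.1000, Option B (multiple servers) has the shorter time in system.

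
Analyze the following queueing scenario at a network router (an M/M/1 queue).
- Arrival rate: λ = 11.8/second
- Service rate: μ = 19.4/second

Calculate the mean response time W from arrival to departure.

First, compute utilization: ρ = λ/μ = 11.8/19.4 = 0.6082
For M/M/1: W = 1/(μ-λ)
W = 1/(19.4-11.8) = 1/7.60
W = 0.1316 seconds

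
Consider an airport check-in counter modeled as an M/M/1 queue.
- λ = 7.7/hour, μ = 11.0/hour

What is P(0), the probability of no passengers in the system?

ρ = λ/μ = 7.7/11.0 = 0.7000
P(0) = 1 - ρ = 1 - 0.7000 = 0.3000
The server is idle 30.00% of the time.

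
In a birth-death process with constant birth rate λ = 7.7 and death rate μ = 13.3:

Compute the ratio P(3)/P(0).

For constant rates: P(n)/P(0) = (λ/μ)^n
P(3)/P(0) = (7.7/13.3)^3 = 0.57895^3 = 0.1941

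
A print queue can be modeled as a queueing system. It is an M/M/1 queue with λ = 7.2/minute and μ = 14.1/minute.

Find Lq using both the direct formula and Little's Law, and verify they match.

Method 1 (direct): Lq = λ²/(μ(μ-λ)) = 51.84/(14.1 × 6.90) = 0.5328

Method 2 (Little's Law):
W = 1/(μ-λ) = 1/6.90 = 0.144928
Wq = W - 1/μ = 0.144928 - 0.0709220 = 0.074006
Lq = λWq = 7.2 × 0.074006 = 0.5328 ✔ (matches Method 1)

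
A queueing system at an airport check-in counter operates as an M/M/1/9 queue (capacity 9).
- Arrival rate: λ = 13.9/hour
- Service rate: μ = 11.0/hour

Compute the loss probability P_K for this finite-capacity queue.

ρ = λ/μ = 13.9/11.0 = 1.26364
P₀ = (1-ρ)/(1-ρ^(K+1)) = (1-1.26364)/(1-1.26364^10) = -0.2636/-9.3809 = 0.02810
P_K = P₀×ρ^K = 0.028104 × 1.26364^9 = 0.028104 × 8.2151 = 0.2309
Blocking probability = 23.09%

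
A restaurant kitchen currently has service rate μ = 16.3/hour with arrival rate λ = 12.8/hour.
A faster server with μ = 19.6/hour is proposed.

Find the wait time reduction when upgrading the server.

System 1: ρ₁ = 12.8/16.3 = 0.7853, W₁ = 1/(16.3-12.8) = 0.28571
System 2: ρ₂ = 12.8/19.6 = 0.6531, W₂ = 1/(19.6-12.8) = 0.14706
Improvement: (W₁-W₂)/W₁ = (0.28571-0.14706)/0.28571 = 48.53%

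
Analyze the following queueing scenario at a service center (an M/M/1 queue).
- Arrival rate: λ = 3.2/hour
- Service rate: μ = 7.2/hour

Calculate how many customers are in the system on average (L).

ρ = λ/μ = 3.2/7.2 = 0.4444
For M/M/1: L = λ/(μ-λ)
L = 3.2/(7.2-3.2) = 3.2/4.00
L = 0.8000 customers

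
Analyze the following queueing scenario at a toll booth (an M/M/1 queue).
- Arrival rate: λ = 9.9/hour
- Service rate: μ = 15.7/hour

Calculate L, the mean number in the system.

ρ = λ/μ = 9.9/15.7 = 0.6306
For M/M/1: L = λ/(μ-λ)
L = 9.9/(15.7-9.9) = 9.9/5.80
L = 1.7069 vehicles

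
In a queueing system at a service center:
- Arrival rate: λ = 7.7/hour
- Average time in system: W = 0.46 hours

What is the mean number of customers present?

Little's Law: L = λW
L = 7.7 × 0.46 = 3.5420 customers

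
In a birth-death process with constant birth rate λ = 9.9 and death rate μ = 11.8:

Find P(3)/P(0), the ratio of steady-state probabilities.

For constant rates: P(n)/P(0) = (λ/μ)^n
P(3)/P(0) = (9.9/11.8)^3 = 0.8390^3 = 0.5906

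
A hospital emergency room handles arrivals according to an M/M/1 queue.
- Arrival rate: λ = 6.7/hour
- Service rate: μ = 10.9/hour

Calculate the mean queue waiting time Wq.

First, compute utilization: ρ = λ/μ = 6.7/10.9 = 0.6147
For M/M/1: Wq = λ/(μ(μ-λ))
Wq = 6.7/(10.9 × (10.9-6.7))
Wq = 6.7/(10.9 × 4.20)
Wq = 0.1464 hours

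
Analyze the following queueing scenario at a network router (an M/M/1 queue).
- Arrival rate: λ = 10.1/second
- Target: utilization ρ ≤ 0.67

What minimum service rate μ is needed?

ρ = λ/μ, so μ = λ/ρ
μ ≥ 10.1/0.67 = 15.0746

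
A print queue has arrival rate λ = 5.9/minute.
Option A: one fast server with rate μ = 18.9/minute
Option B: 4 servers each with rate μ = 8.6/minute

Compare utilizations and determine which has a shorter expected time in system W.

Option A: single server μ = 18.9 (M/M/1)
  ρ_A = 5.9/18.9 = 0.3122
  W_A = 1/(μ-λ) = 1/(18.9-5.9) = 1/13.00 = 0.07692

Option B: 4 servers μ = 8.6 (M/M/4)
  ρ_B = λ/(cμ) = 5.9/(4×8.6) = 0.1715
  Offered load a = λ/μ = cρ = 5.9/8.6 = 0.6860
  P₀ = [ Σₙ₌₀^3 aⁿ/n! + a^4/(4!(1-ρ)) ]⁻¹
  Σ = a^0/0! + a^1/1! + a^2/2! + a^3/3! = 1.0000 + 0.68605 + 0.23533 + 0.053816 = 1.9752
  a^4/(4!(1-ρ)) = 0.2215/(24 × 0.8285) = 0.01114
  P₀ = 1/(1.9752 + 0.01114) = 0.5034
  Lq = P₀·a^4·ρ / (4!(1-ρ)²) = 0.5034 × 0.2215 × 0.1715 / (24 × 0.6864) = 0.001161
  Wq_B = Lq/λ = 0.001161/5.9 = 0.0001968
  W_B = Wq_B + 1/μ = 0.0001968 + 0.1163 = 0.1165

Since W_A = 0.07692 < W_B = 0.1165, Option A (single fast server) has the shorter time in system.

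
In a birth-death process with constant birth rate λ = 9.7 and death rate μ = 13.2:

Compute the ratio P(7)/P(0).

For constant rates: P(n)/P(0) = (λ/μ)^n
P(7)/P(0) = (9.7/13.2)^7 = 0.7348^7 = 0.1157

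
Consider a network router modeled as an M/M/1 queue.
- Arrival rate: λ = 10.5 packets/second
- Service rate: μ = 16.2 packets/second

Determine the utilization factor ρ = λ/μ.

Server utilization: ρ = λ/μ
ρ = 10.5/16.2 = 0.6481
The server is busy 64.81% of the time.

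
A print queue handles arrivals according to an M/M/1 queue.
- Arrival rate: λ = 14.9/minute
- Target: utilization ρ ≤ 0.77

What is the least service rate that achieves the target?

ρ = λ/μ, so μ = λ/ρ
μ ≥ 14.9/0.77 = 19.3506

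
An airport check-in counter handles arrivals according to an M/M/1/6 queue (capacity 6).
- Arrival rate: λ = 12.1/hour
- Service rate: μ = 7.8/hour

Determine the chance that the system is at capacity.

ρ = λ/μ = 12.1/7.8 = 1.55128
P₀ = (1-ρ)/(1-ρ^(K+1)) = (1-1.55128)/(1-1.55128^7) = -0.5513/-20.6188 = 0.02674
P_K = P₀×ρ^K = 0.026737 × 1.55128^6 = 0.026737 × 13.9361 = 0.3726
Blocking probability = 37.26%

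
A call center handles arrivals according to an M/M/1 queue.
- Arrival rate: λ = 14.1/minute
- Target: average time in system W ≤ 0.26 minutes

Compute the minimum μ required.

For M/M/1: W = 1/(μ-λ)
Need W ≤ 0.26, so 1/(μ-λ) ≤ 0.26
μ - λ ≥ 1/0.26 = 3.8462
μ ≥ 14.1 + 3.8462 = 17.9462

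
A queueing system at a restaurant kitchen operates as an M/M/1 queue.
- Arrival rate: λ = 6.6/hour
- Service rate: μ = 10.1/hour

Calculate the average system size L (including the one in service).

ρ = λ/μ = 6.6/10.1 = 0.6535
For M/M/1: L = λ/(μ-λ)
L = 6.6/(10.1-6.6) = 6.6/3.50
L = 1.8857 orders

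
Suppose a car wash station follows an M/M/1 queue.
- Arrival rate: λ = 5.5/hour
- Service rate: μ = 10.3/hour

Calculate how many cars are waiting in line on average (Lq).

ρ = λ/μ = 5.5/10.3 = 0.5340
For M/M/1: Lq = λ²/(μ(μ-λ))
Lq = 30.25/(10.3 × 4.80)
Lq = 0.6119 cars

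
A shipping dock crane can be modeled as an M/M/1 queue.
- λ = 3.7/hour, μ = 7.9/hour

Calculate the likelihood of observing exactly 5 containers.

ρ = λ/μ = 3.7/7.9 = 0.46835
P(n) = (1-ρ)ρⁿ
P(5) = (1-0.46835) × 0.46835^5
P(5) = 0.5316 × 0.02253
P(5) = 0.01198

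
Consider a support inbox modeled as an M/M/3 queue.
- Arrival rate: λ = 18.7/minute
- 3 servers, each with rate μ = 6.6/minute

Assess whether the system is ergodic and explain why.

Stability requires ρ = λ/(cμ) < 1
ρ = 18.7/(3 × 6.6) = 18.7/19.80 = 0.9444
Since 0.9444 < 1, the system is STABLE.
The servers are busy 94.44% of the time.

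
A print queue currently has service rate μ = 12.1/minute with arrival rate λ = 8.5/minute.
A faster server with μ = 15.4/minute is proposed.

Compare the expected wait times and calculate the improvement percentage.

System 1: ρ₁ = 8.5/12.1 = 0.7025, W₁ = 1/(12.1-8.5) = 0.27778
System 2: ρ₂ = 8.5/15.4 = 0.5519, W₂ = 1/(15.4-8.5) = 0.14493
Improvement: (W₁-W₂)/W₁ = (0.27778-0.14493)/0.27778 = 47.83%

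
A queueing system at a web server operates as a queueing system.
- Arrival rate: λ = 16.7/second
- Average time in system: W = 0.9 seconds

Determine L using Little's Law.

Little's Law: L = λW
L = 16.7 × 0.9 = 15.0300 requests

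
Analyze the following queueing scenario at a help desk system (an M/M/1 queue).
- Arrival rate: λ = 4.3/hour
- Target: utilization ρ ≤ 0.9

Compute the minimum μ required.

ρ = λ/μ, so μ = λ/ρ
μ ≥ 4.3/0.9 = 4.7778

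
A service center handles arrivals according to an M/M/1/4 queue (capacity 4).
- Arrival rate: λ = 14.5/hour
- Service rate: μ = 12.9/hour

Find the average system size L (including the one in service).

ρ = λ/μ = 14.5/12.9 = 1.12403
P₀ = (1-ρ)/(1-ρ^(K+1)) = (1-1.12403)/(1-1.12403^5) = -0.12403/-0.79428 = 0.1562
P_K = P₀×ρ^K = 0.1562 × 1.12403^4 = 0.1562 × 1.5963 = 0.2493
L = ρ[1 - (K+1)ρ^K + Kρ^(K+1)] / [(1-ρ)(1-ρ^(K+1))]
L = 1.12403 × (1 - 5×1.596289 + 4×1.794277) / ((1 - 1.12403) × (1 - 1.794277)) = 2.2325 customers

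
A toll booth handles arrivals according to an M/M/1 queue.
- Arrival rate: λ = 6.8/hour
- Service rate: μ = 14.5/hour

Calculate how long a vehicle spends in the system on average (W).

First, compute utilization: ρ = λ/μ = 6.8/14.5 = 0.4690
For M/M/1: W = 1/(μ-λ)
W = 1/(14.5-6.8) = 1/7.70
W = 0.1299 hours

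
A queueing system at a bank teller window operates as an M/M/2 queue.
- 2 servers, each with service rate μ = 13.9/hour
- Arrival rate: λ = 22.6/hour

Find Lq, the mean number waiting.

Traffic intensity: ρ = λ/(cμ) = 22.6/(2×13.9) = 0.8129
Since ρ = 0.8129 < 1, system is stable.
Offered load a = λ/μ = cρ = 22.6/13.9 = 1.6259
P₀ = [ Σₙ₌₀^1 aⁿ/n! + a^2/(2!(1-ρ)) ]⁻¹
Σ = a^0/0! + a^1/1! = 1.0000 + 1.6259 = 2.6259
a^2/(2!(1-ρ)) = 2.64355/(2 × 0.187050) = 7.0664
P₀ = 1/(2.6259 + 7.0664) = 0.1032
Lq = P₀·a^2·ρ / (2!(1-ρ)²) = 0.103175 × 2.64355 × 0.812950 / (2 × 0.0349878) = 3.1687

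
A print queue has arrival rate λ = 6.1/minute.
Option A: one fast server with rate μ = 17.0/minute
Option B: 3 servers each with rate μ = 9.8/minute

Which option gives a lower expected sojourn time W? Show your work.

Option A: single server μ = 17.0 (M/M/1)
  ρ_A = 6.1/17.0 = 0.3588
  W_A = 1/(μ-λ) = 1/(17.0-6.1) = 1/10.90 = 0.09174

Option B: 3 servers μ = 9.8 (M/M/3)
  ρ_B = λ/(cμ) = 6.1/(3×9.8) = 0.2075
  Offered load a = λ/μ = cρ = 6.1/9.8 = 0.6224
  P₀ = [ Σₙ₌₀^2 aⁿ/n! + a^3/(3!(1-ρ)) ]⁻¹
  Σ = a^0/0! + a^1/1! + a^2/2! = 1.0000 + 0.62245 + 0.19372 = 1.8162
  a^3/(3!(1-ρ)) = 0.24116/(6 × 0.79252) = 0.05072
  P₀ = 1/(1.81617 + 0.0507168) = 0.5357
  Lq = P₀·a^3·ρ / (3!(1-ρ)²) = 0.53565 × 0.24116 × 0.20748 / (6 × 0.62808) = 0.007112
  Wq_B = Lq/λ = 0.007112/6.1 = 0.001166
  W_B = Wq_B + 1/μ = 0.001166 + 0.1020 = 0.1032

Since W_A = 0.09174 < W_B = 0.1032, Option A (single fast server) has the shorter time in system.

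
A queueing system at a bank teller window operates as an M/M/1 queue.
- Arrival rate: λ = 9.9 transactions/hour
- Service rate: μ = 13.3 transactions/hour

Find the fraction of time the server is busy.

Server utilization: ρ = λ/μ
ρ = 9.9/13.3 = 0.7444
The server is busy 74.44% of the time.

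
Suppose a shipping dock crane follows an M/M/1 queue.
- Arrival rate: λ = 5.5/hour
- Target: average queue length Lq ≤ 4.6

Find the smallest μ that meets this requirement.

For M/M/1: Lq = λ²/(μ(μ-λ))
Need Lq ≤ 4.6, i.e. μ(μ-λ) ≥ λ²/4.6
μ² - 5.5μ - 30.25/4.6 ≥ 0  →  μ² - 5.5μ - 6.576087 ≥ 0
Quadratic formula (positive root): μ = [λ + √(λ² + 4×6.576087)]/2
Discriminant: 30.25 + 4×6.576087 = 56.5543, √56.5543 = 7.5203
μ ≥ (5.5 + 7.5203)/2 = 6.5101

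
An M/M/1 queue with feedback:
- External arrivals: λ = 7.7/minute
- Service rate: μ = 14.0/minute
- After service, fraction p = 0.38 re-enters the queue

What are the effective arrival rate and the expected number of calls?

Effective arrival rate: λ_eff = λ/(1-p) = 7.7/(1-0.38) = 7.7/0.62 = 12.419355
ρ = λ_eff/μ = 12.419355/14.0 = 0.8870968
L = ρ/(1-ρ) = 0.8870968/(1-0.8870968) = 7.8571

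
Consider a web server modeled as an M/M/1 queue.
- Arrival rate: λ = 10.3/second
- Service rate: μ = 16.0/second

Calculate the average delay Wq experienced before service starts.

First, compute utilization: ρ = λ/μ = 10.3/16.0 = 0.6438
For M/M/1: Wq = λ/(μ(μ-λ))
Wq = 10.3/(16.0 × (16.0-10.3))
Wq = 10.3/(16.0 × 5.70)
Wq = 0.1129 seconds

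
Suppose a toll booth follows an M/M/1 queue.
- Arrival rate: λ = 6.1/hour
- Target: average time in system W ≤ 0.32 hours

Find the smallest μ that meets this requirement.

For M/M/1: W = 1/(μ-λ)
Need W ≤ 0.32, so 1/(μ-λ) ≤ 0.32
μ - λ ≥ 1/0.32 = 3.1250
μ ≥ 6.1 + 3.1250 = 9.2250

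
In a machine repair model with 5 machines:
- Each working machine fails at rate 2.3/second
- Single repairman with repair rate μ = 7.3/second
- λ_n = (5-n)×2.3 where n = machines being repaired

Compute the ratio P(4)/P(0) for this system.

P(4)/P(0) = ∏_{i=0}^{4-1} λ_i/μ_{i+1}
= (5-0)×2.3/7.3 × (5-1)×2.3/7.3 × (5-2)×2.3/7.3 × (5-3)×2.3/7.3
= 1.1825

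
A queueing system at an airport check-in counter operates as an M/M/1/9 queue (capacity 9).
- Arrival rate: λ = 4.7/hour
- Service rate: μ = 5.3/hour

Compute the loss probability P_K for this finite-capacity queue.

ρ = λ/μ = 4.7/5.3 = 0.88679
P₀ = (1-ρ)/(1-ρ^(K+1)) = (1-0.88679)/(1-0.88679^10) = 0.1132/0.6992 = 0.1619
P_K = P₀×ρ^K = 0.16190 × 0.88679^9 = 0.16190 × 0.33915 = 0.05491
Blocking probability = 5.49%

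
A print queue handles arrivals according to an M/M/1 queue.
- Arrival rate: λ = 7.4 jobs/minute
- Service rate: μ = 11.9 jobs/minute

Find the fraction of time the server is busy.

Server utilization: ρ = λ/μ
ρ = 7.4/11.9 = 0.6218
The server is busy 62.18% of the time.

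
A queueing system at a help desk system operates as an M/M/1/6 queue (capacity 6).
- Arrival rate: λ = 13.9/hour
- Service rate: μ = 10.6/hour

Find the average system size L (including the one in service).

ρ = λ/μ = 13.9/10.6 = 1.31132
P₀ = (1-ρ)/(1-ρ^(K+1)) = (1-1.31132)/(1-1.31132^7) = -0.3113/-5.6675 = 0.05493
P_K = P₀×ρ^K = 0.05493 × 1.31132^6 = 0.05493 × 5.0845 = 0.2793
L = ρ[1 - (K+1)ρ^K + Kρ^(K+1)] / [(1-ρ)(1-ρ^(K+1))]
L = 1.31132 × (1 - 7×5.08455 + 6×6.66747) / ((1 - 1.31132) × (1 - 6.66747)) = 4.0230 tickets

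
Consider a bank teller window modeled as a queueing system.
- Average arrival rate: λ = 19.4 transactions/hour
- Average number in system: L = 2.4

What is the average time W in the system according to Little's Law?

Little's Law: L = λW, so W = L/λ
W = 2.4/19.4 = 0.1237 hours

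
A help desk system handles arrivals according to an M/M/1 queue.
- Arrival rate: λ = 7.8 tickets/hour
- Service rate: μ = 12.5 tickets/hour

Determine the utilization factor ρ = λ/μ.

Server utilization: ρ = λ/μ
ρ = 7.8/12.5 = 0.6240
The server is busy 62.40% of the time.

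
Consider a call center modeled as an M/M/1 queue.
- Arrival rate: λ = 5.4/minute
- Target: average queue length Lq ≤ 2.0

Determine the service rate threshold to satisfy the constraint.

For M/M/1: Lq = λ²/(μ(μ-λ))
Need Lq ≤ 2.0, i.e. μ(μ-λ) ≥ λ²/2.0
μ² - 5.4μ - 29.16/2.0 ≥ 0  →  μ² - 5.4μ - 14.5800 ≥ 0
Quadratic formula (positive root): μ = [λ + √(λ² + 4×14.5800)]/2
Discriminant: 29.16 + 4×14.5800 = 87.4800, √87.4800 = 9.3531
μ ≥ (5.4 + 9.3531)/2 = 7.3765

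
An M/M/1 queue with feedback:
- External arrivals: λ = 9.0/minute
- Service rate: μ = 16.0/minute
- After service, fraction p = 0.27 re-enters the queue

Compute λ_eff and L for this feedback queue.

Effective arrival rate: λ_eff = λ/(1-p) = 9.0/(1-0.27) = 9.0/0.73 = 12.3288
ρ = λ_eff/μ = 12.3288/16.0 = 0.77055
L = ρ/(1-ρ) = 0.77055/(1-0.77055) = 3.3582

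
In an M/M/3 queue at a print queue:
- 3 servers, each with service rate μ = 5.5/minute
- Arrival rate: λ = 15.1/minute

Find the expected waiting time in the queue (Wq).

Traffic intensity: ρ = λ/(cμ) = 15.1/(3×5.5) = 0.9152
Since ρ = 0.9152 < 1, system is stable.
Offered load a = λ/μ = cρ = 15.1/5.5 = 2.7455
P₀ = [ Σₙ₌₀^2 aⁿ/n! + a^3/(3!(1-ρ)) ]⁻¹
Σ = a^0/0! + a^1/1! + a^2/2! = 1.00000 + 2.74545 + 3.76876 = 7.5142
a^3/(3!(1-ρ)) = 20.69392/(6 × 0.08484848) = 40.6488
P₀ = 1/(7.5142 + 40.6488) = 0.02076
Lq = P₀·a^3·ρ / (3!(1-ρ)²) = 0.020763 × 20.6939 × 0.91515 / (6 × 0.0071993) = 9.1030
Wq = Lq/λ = 9.1030/15.1 = 0.6028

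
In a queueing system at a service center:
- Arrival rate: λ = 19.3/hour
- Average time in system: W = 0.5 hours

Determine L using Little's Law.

Little's Law: L = λW
L = 19.3 × 0.5 = 9.6500 customers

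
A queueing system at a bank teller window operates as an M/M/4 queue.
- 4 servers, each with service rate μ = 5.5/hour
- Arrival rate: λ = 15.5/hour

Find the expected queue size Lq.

Traffic intensity: ρ = λ/(cμ) = 15.5/(4×5.5) = 0.7045
Since ρ = 0.7045 < 1, system is stable.
Offered load a = λ/μ = cρ = 15.5/5.5 = 2.8182
P₀ = [ Σₙ₌₀^3 aⁿ/n! + a^4/(4!(1-ρ)) ]⁻¹
Σ = a^0/0! + a^1/1! + a^2/2! + a^3/3! = 1.0000 + 2.8182 + 3.9711 + 3.7304 = 11.5197
a^4/(4!(1-ρ)) = 63.0777/(24 × 0.295455) = 8.8956
P₀ = 1/(11.5197 + 8.8956) = 0.04898
Lq = P₀·a^4·ρ / (4!(1-ρ)²) = 0.048983 × 63.0777 × 0.70455 / (24 × 0.087293) = 1.0391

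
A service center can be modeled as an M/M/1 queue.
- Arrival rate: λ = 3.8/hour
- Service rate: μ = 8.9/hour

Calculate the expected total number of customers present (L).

ρ = λ/μ = 3.8/8.9 = 0.4270
For M/M/1: L = λ/(μ-λ)
L = 3.8/(8.9-3.8) = 3.8/5.10
L = 0.7451 customers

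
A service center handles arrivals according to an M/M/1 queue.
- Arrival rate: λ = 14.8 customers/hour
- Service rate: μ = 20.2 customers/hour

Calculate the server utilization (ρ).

Server utilization: ρ = λ/μ
ρ = 14.8/20.2 = 0.7327
The server is busy 73.27% of the time.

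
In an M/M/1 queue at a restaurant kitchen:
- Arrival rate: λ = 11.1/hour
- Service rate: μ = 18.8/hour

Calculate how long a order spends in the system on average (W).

First, compute utilization: ρ = λ/μ = 11.1/18.8 = 0.5904
For M/M/1: W = 1/(μ-λ)
W = 1/(18.8-11.1) = 1/7.70
W = 0.1299 hours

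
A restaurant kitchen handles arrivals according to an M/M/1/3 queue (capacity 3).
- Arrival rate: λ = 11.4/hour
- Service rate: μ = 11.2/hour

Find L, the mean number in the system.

ρ = λ/μ = 11.4/11.2 = 1.01786
P₀ = (1-ρ)/(1-ρ^(K+1)) = (1-1.01786)/(1-1.01786^4) = -0.01786/-0.07338 = 0.2434
P_K = P₀×ρ^K = 0.2434 × 1.01786^3 = 0.2434 × 1.0545 = 0.2567
L = ρ[1 - (K+1)ρ^K + Kρ^(K+1)] / [(1-ρ)(1-ρ^(K+1))]
L = 1.01786 × (1 - 4×1.05454264 + 3×1.07337677) / ((1 - 1.01786) × (1 - 1.07337677)) = 1.5221 orders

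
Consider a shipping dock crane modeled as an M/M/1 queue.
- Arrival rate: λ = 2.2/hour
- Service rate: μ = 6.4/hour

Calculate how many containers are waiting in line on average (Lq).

ρ = λ/μ = 2.2/6.4 = 0.3438
For M/M/1: Lq = λ²/(μ(μ-λ))
Lq = 4.84/(6.4 × 4.20)
Lq = 0.1801 containers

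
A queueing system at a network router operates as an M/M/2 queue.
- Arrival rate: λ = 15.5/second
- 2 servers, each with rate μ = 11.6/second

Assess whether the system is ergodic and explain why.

Stability requires ρ = λ/(cμ) < 1
ρ = 15.5/(2 × 11.6) = 15.5/23.20 = 0.6681
Since 0.6681 < 1, the system is STABLE.
The servers are busy 66.81% of the time.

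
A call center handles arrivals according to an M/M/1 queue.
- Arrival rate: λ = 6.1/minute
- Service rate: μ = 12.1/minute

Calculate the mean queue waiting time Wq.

First, compute utilization: ρ = λ/μ = 6.1/12.1 = 0.5041
For M/M/1: Wq = λ/(μ(μ-λ))
Wq = 6.1/(12.1 × (12.1-6.1))
Wq = 6.1/(12.1 × 6.00)
Wq = 0.08402 minutes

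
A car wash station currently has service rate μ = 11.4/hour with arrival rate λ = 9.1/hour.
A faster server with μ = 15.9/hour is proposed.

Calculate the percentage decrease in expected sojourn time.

System 1: ρ₁ = 9.1/11.4 = 0.7982, W₁ = 1/(11.4-9.1) = 0.43478
System 2: ρ₂ = 9.1/15.9 = 0.5723, W₂ = 1/(15.9-9.1) = 0.14706
Improvement: (W₁-W₂)/W₁ = (0.43478-0.14706)/0.43478 = 66.18%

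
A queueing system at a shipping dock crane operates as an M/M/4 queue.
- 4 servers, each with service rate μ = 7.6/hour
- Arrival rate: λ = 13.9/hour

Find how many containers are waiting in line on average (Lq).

Traffic intensity: ρ = λ/(cμ) = 13.9/(4×7.6) = 0.4572
Since ρ = 0.4572 < 1, system is stable.
Offered load a = λ/μ = cρ = 13.9/7.6 = 1.8289
P₀ = [ Σₙ₌₀^3 aⁿ/n! + a^4/(4!(1-ρ)) ]⁻¹
Σ = a^0/0! + a^1/1! + a^2/2! + a^3/3! = 1.0000 + 1.8289 + 1.6725 + 1.0197 = 5.5211
a^4/(4!(1-ρ)) = 11.1893/(24 × 0.54276) = 0.8590
P₀ = 1/(5.5211 + 0.8590) = 0.1567
Lq = P₀·a^4·ρ / (4!(1-ρ)²) = 0.1567 × 11.1893 × 0.4572 / (24 × 0.2946) = 0.1134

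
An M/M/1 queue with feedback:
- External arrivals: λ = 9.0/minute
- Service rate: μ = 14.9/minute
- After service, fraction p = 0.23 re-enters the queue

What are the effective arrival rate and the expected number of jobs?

Effective arrival rate: λ_eff = λ/(1-p) = 9.0/(1-0.23) = 9.0/0.77 = 11.6883
ρ = λ_eff/μ = 11.6883/14.9 = 0.78445
L = ρ/(1-ρ) = 0.78445/(1-0.78445) = 3.6393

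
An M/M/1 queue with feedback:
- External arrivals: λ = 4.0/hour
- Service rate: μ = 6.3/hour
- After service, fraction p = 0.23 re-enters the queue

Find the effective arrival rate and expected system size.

Effective arrival rate: λ_eff = λ/(1-p) = 4.0/(1-0.23) = 4.0/0.77 = 5.1948052
ρ = λ_eff/μ = 5.1948052/6.3 = 0.8245723
L = ρ/(1-ρ) = 0.8245723/(1-0.8245723) = 4.7004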